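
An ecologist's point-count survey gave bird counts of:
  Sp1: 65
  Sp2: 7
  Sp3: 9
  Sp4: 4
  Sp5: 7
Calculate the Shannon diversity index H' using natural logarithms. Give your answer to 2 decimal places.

Total N = 65+7+9+4+7 = 92, so the proportions are 0.7065, 0.0761, 0.0978, 0.0435, 0.0761 (working shown to 4 dp, full precision carried).
Each pᵢ ln pᵢ term: 0.7065×(-0.3474)=-0.2454, 0.0761×(-2.5759)=-0.1960, 0.0978×(-2.3246)=-0.2274, 0.0435×(-3.1355)=-0.1363, 0.0761×(-2.5759)=-0.1960.
Sum = -1.0012, so H' = 1.00.

1.00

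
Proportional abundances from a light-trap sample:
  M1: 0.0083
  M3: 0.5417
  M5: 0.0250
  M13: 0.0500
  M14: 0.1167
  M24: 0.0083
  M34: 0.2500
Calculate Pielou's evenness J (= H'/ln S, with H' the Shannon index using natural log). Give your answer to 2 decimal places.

0.64

H' = −Σ pᵢ ln pᵢ = −((-0.0398) + (-0.3321) + (-0.0922) + (-0.1498) + (-0.2507) + (-0.0398) + (-0.3466)) = 1.2509 (working shown to 4 dp, full precision carried).
With S = 7 species, ln S = 1.9459, so J = 1.2509/1.9459 = 0.6428, i.e. 0.64 to 2 decimal places.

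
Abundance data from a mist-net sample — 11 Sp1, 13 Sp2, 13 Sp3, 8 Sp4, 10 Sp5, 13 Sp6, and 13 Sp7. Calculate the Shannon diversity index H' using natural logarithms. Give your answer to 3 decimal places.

Total N = 11+13+13+8+10+13+13 = 81, so the proportions are 0.1358, 0.16049, 0.16049, 0.09877, 0.12346, 0.16049, 0.16049 (working shown to 5 dp, full precision carried).
Each pᵢ ln pᵢ term: 0.1358×(-1.99655)=-0.27114, 0.16049×(-1.82950)=-0.29362, 0.16049×(-1.82950)=-0.29362, 0.09877×(-2.31501)=-0.22864, 0.12346×(-2.09186)=-0.25825, 0.16049×(-1.82950)=-0.29362, 0.16049×(-1.82950)=-0.29362.
Sum = -1.93253, so H' = 1.933.

1.933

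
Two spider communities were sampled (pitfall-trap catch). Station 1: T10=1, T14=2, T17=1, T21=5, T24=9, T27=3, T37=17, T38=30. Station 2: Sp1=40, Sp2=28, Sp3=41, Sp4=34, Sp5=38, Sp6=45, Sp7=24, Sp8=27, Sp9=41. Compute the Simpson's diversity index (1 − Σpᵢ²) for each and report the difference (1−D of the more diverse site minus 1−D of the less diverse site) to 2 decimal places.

Station 1: N=68, proportions 0.0147, 0.0294, 0.0147, 0.0735, 0.1324, 0.0441, 0.25, 0.4412, giving 1−D = 0.7167 (working shown to 4 dp, full precision carried).
Station 2: N=318, proportions 0.1258, 0.0881, 0.1289, 0.1069, 0.1195, 0.1415, 0.0755, 0.0849, 0.1289, giving 1−D = 0.8845.
Difference = |0.7167 − 0.8845| = 0.1678, i.e. 0.17 to 2 decimal places.

0.17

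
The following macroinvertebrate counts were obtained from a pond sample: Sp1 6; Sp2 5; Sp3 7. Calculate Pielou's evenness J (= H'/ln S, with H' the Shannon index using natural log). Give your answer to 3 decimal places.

0.992

Total N = 6+5+7 = 18, so the proportions are 0.33333, 0.27778, 0.38889 (working shown to 5 dp, full precision carried).
H' = −Σ pᵢ ln pᵢ = −((-0.36620) + (-0.35581) + (-0.36729)) = 1.08931.
With S = 3 species, ln S = 1.09861, so J = 1.08931/1.09861 = 0.99153, i.e. 0.992 to 3 decimal places.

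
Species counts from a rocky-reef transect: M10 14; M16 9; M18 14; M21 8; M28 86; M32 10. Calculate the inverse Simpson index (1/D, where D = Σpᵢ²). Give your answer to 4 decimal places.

2.4749

Total N = 14+9+14+8+86+10 = 141, so the proportions are 0.0992908, 0.0638298, 0.0992908, 0.0567376, 0.6099291, 0.070922 (working shown to 7 dp, full precision carried).
D = 0.0992908² + 0.0638298² + 0.0992908² + 0.0567376² + 0.6099291² + 0.070922² = 0.0098587 + 0.0040742 + 0.0098587 + 0.0032192 + 0.3720135 + 0.0050299 = 0.4040541.
So 1/D = 2.474916, i.e. 2.4749 to 4 decimal places.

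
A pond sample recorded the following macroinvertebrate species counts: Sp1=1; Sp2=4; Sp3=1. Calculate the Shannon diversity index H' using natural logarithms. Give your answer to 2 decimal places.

0.87

Total N = 1+4+1 = 6, so the proportions are 0.1667, 0.6667, 0.1667 (working shown to 4 dp, full precision carried).
Each pᵢ ln pᵢ term: 0.1667×(-1.7918)=-0.2986, 0.6667×(-0.4055)=-0.2703, 0.1667×(-1.7918)=-0.2986.
Sum = -0.8676, so H' = 0.87.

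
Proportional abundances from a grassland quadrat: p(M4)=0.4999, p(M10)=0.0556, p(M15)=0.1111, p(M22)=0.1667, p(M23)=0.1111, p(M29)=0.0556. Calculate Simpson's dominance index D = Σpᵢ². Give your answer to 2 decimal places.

D = 0.4999² + 0.0556² + 0.1111² + 0.1667² + 0.1111² + 0.0556² = 0.2499 + 0.0031 + 0.0123 + 0.0278 + 0.0123 + 0.0031 = 0.3086 (working shown to 4 dp, full precision carried).
To 2 decimal places, D = 0.31.

0.31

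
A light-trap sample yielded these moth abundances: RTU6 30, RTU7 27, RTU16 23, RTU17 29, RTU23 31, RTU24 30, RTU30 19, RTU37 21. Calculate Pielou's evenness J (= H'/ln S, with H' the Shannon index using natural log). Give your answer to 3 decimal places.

0.993

Total N = 30+27+23+29+31+30+19+21 = 210, so the proportions are 0.14286, 0.12857, 0.10952, 0.1381, 0.14762, 0.14286, 0.09048, 0.1 (working shown to 5 dp, full precision carried).
H' = −Σ pᵢ ln pᵢ = −((-0.27799) + (-0.26373) + (-0.24222) + (-0.27340) + (-0.28241) + (-0.27799) + (-0.21738) + (-0.23026)) = 2.06539.
With S = 8 species, ln S = 2.07944, so J = 2.06539/2.07944 = 0.99324, i.e. 0.993 to 3 decimal places.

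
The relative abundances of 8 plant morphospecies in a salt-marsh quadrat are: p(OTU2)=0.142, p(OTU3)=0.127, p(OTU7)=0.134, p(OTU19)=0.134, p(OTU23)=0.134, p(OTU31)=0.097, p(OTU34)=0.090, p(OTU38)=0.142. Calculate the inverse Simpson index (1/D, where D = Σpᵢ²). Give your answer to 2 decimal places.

D = 0.142² + 0.127² + 0.134² + 0.134² + 0.134² + 0.097² + 0.09² + 0.142² = 0.020164 + 0.016129 + 0.017956 + 0.017956 + 0.017956 + 0.009409 + 0.008100 + 0.020164 = 0.127834 (working shown to 6 dp, full precision carried).
So 1/D = 7.8226, i.e. 7.82 to 2 decimal places.

7.82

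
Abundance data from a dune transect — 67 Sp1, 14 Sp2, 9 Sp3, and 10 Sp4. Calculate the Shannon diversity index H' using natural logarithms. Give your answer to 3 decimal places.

Total N = 67+14+9+10 = 100, so the proportions are 0.67, 0.14, 0.09, 0.1 (working shown to 5 dp, full precision carried).
Each pᵢ ln pᵢ term: 0.67×(-0.40048)=-0.26832, 0.14×(-1.96611)=-0.27526, 0.09×(-2.40795)=-0.21672, 0.1×(-2.30259)=-0.23026.
Sum = -0.99055, so H' = 0.991.

0.991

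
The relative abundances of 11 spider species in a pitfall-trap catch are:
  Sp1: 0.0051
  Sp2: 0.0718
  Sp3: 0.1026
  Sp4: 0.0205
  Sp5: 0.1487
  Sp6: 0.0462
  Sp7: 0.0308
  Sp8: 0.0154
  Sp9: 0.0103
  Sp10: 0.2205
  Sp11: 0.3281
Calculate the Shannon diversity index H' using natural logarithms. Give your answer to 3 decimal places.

Each pᵢ ln pᵢ term (working shown to 5 dp, full precision carried): 0.0051×(-5.27851)=-0.02692, 0.0718×(-2.63387)=-0.18911, 0.1026×(-2.27692)=-0.23361, 0.0205×(-3.88733)=-0.07969, 0.1487×(-1.90582)=-0.28340, 0.0462×(-3.07478)=-0.14205, 0.0308×(-3.48024)=-0.10719, 0.0154×(-4.17339)=-0.06427, 0.0103×(-4.57561)=-0.04713, 0.2205×(-1.51186)=-0.33336, 0.3281×(-1.11444)=-0.36565.
Sum = -1.87239, so H' = 1.872.

1.872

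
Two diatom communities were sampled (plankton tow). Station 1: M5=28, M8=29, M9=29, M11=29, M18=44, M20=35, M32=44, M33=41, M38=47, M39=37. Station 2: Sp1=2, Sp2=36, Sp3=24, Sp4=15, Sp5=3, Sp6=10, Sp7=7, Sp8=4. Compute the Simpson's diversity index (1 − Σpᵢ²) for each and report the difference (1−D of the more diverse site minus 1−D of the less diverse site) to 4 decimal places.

Station 1: N=363, proportions 0.077135, 0.07989, 0.07989, 0.07989, 0.121212, 0.096419, 0.121212, 0.112948, 0.129477, 0.101928, giving 1−D = 0.896311 (working shown to 6 dp, full precision carried).
Station 2: N=101, proportions 0.019802, 0.356436, 0.237624, 0.148515, 0.029703, 0.09901, 0.069307, 0.039604, giving 1−D = 0.776983.
Difference = |0.896311 − 0.776983| = 0.119328, i.e. 0.1193 to 4 decimal places.

0.1193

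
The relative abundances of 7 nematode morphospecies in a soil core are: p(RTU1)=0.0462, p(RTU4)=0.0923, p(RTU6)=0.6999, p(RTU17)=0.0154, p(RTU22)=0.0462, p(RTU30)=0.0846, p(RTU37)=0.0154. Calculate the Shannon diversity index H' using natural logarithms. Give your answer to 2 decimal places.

1.09

Each pᵢ ln pᵢ term (working shown to 4 dp, full precision carried): 0.0462×(-3.0748)=-0.1421, 0.0923×(-2.3827)=-0.2199, 0.6999×(-0.3568)=-0.2497, 0.0154×(-4.1734)=-0.0643, 0.0462×(-3.0748)=-0.1421, 0.0846×(-2.4698)=-0.2089, 0.0154×(-4.1734)=-0.0643.
Sum = -1.0913, so H' = 1.09.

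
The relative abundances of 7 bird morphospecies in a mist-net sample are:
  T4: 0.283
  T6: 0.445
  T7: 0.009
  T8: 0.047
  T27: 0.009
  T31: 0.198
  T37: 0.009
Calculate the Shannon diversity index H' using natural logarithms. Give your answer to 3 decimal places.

Each pᵢ ln pᵢ term (working shown to 5 dp, full precision carried): 0.283×(-1.26231)=-0.35723, 0.445×(-0.80968)=-0.36031, 0.009×(-4.71053)=-0.04239, 0.047×(-3.05761)=-0.14371, 0.009×(-4.71053)=-0.04239, 0.198×(-1.61949)=-0.32066, 0.009×(-4.71053)=-0.04239.
Sum = -1.30909, so H' = 1.309.

1.309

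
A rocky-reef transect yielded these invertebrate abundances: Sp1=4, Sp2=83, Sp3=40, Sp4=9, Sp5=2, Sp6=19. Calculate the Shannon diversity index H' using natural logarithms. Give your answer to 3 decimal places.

1.254

Total N = 4+83+40+9+2+19 = 157, so the proportions are 0.02548, 0.52866, 0.25478, 0.05732, 0.01274, 0.12102 (working shown to 5 dp, full precision carried).
Each pᵢ ln pᵢ term: 0.02548×(-3.66995)=-0.09350, 0.52866×(-0.63741)=-0.33697, 0.25478×(-1.36737)=-0.34837, 0.05732×(-2.85902)=-0.16389, 0.01274×(-4.36310)=-0.05558, 0.12102×(-2.11181)=-0.25557.
Sum = -1.25389, so H' = 1.254.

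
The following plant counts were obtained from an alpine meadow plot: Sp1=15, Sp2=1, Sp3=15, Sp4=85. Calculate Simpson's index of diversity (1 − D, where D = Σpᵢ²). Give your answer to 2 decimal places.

Total N = 15+1+15+85 = 116, so the proportions are 0.1293, 0.0086, 0.1293, 0.7328 (working shown to 4 dp, full precision carried).
D = 0.1293² + 0.0086² + 0.1293² + 0.7328² = 0.0167 + 0.0001 + 0.0167 + 0.5369 = 0.5705.
So 1 − D = 0.4295, i.e. 0.43 to 2 decimal places.

0.43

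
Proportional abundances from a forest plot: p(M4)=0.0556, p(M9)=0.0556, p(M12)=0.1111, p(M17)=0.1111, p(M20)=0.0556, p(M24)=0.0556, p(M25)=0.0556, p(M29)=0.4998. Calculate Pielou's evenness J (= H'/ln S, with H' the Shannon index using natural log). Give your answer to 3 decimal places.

0.788

H' = −Σ pᵢ ln pᵢ = −((-0.16066) + (-0.16066) + (-0.24412) + (-0.24412) + (-0.16066) + (-0.16066) + (-0.16066) + (-0.34663)) = 1.63818 (working shown to 5 dp, full precision carried).
With S = 8 species, ln S = 2.07944, so J = 1.63818/2.07944 = 0.78780, i.e. 0.788 to 3 decimal places.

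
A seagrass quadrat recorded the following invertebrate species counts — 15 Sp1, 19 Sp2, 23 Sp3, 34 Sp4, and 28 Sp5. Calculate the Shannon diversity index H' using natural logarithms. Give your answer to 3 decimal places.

1.570

Total N = 15+19+23+34+28 = 119, so the proportions are 0.12605, 0.15966, 0.19328, 0.28571, 0.23529 (working shown to 5 dp, full precision carried).
Each pᵢ ln pᵢ term: 0.12605×(-2.07107)=-0.26106, 0.15966×(-1.83468)=-0.29293, 0.19328×(-1.64363)=-0.31768, 0.28571×(-1.25276)=-0.35793, 0.23529×(-1.44692)=-0.34045.
Sum = -1.57005, so H' = 1.570.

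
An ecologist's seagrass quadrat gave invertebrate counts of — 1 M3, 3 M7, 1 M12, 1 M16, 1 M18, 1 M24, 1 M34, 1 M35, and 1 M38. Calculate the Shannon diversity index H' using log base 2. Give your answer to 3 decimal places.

Total N = 1+3+1+1+1+1+1+1+1 = 11, so the proportions are 0.09091, 0.27273, 0.09091, 0.09091, 0.09091, 0.09091, 0.09091, 0.09091, 0.09091 (working shown to 5 dp, full precision carried).
Each pᵢ log₂ pᵢ term: 0.09091×(-3.45943)=-0.31449, 0.27273×(-1.87447)=-0.51122, 0.09091×(-3.45943)=-0.31449, 0.09091×(-3.45943)=-0.31449, 0.09091×(-3.45943)=-0.31449, 0.09091×(-3.45943)=-0.31449, 0.09091×(-3.45943)=-0.31449, 0.09091×(-3.45943)=-0.31449, 0.09091×(-3.45943)=-0.31449.
Sum = -3.02717, so H' = 3.027.

3.027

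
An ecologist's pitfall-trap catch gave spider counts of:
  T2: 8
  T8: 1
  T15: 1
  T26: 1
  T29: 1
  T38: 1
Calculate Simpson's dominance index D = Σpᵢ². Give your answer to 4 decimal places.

Total N = 8+1+1+1+1+1 = 13, so the proportions are 0.615385, 0.076923, 0.076923, 0.076923, 0.076923, 0.076923 (working shown to 6 dp, full precision carried).
D = 0.615385² + 0.076923² + 0.076923² + 0.076923² + 0.076923² + 0.076923² = 0.378698 + 0.005917 + 0.005917 + 0.005917 + 0.005917 + 0.005917 = 0.408284.
To 4 decimal places, D = 0.4083.

0.4083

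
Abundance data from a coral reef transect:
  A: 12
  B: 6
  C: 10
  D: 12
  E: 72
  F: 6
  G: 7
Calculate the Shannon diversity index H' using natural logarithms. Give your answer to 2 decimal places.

Total N = 12+6+10+12+72+6+7 = 125, so the proportions are 0.096, 0.048, 0.08, 0.096, 0.576, 0.048, 0.056 (working shown to 4 dp, full precision carried).
Each pᵢ ln pᵢ term: 0.096×(-2.3434)=-0.2250, 0.048×(-3.0366)=-0.1458, 0.08×(-2.5257)=-0.2021, 0.096×(-2.3434)=-0.2250, 0.576×(-0.5516)=-0.3177, 0.048×(-3.0366)=-0.1458, 0.056×(-2.8824)=-0.1614.
Sum = -1.4227, so H' = 1.42.

1.42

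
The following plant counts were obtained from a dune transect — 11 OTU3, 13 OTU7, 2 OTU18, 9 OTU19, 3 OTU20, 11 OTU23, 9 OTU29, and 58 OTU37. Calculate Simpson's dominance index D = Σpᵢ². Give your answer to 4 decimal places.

Total N = 11+13+2+9+3+11+9+58 = 116, so the proportions are 0.094828, 0.112069, 0.017241, 0.077586, 0.025862, 0.094828, 0.077586, 0.5 (working shown to 6 dp, full precision carried).
D = 0.094828² + 0.112069² + 0.017241² + 0.077586² + 0.025862² + 0.094828² + 0.077586² + 0.5² = 0.008992 + 0.012559 + 0.000297 + 0.006020 + 0.000669 + 0.008992 + 0.006020 + 0.250000 = 0.293549.
To 4 decimal places, D = 0.2935.

0.2935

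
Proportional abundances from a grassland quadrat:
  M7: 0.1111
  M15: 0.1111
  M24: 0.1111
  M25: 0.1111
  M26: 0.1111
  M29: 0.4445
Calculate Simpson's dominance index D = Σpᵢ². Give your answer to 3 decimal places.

D = 0.1111² + 0.1111² + 0.1111² + 0.1111² + 0.1111² + 0.4445² = 0.01234 + 0.01234 + 0.01234 + 0.01234 + 0.01234 + 0.19758 = 0.25930 (working shown to 5 dp, full precision carried).
To 3 decimal places, D = 0.259.

0.259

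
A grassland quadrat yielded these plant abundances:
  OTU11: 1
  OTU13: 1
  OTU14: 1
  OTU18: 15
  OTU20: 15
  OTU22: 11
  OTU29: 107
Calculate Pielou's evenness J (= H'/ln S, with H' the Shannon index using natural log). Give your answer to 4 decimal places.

Total N = 1+1+1+15+15+11+107 = 151, so the proportions are 0.006623, 0.006623, 0.006623, 0.099338, 0.099338, 0.072848, 0.708609 (working shown to 6 dp, full precision carried).
H' = −Σ pᵢ ln pᵢ = −((-0.033227) + (-0.033227) + (-0.033227) + (-0.229394) + (-0.229394) + (-0.190816) + (-0.244081)) = 0.993366.
With S = 7 species, ln S = 1.945910, so J = 0.993366/1.945910 = 0.510489, i.e. 0.5105 to 4 decimal places.

0.5105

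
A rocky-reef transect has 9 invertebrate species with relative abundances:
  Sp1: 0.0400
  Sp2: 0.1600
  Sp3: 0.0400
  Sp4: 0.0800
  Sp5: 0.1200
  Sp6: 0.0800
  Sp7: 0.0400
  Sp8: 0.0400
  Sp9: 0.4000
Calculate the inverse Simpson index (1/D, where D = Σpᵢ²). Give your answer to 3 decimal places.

D = 0.04² + 0.16² + 0.04² + 0.08² + 0.12² + 0.08² + 0.04² + 0.04² + 0.4² = 0.0016000 + 0.0256000 + 0.0016000 + 0.0064000 + 0.0144000 + 0.0064000 + 0.0016000 + 0.0016000 + 0.1600000 = 0.2192000 (working shown to 7 dp, full precision carried).
So 1/D = 4.56204, i.e. 4.562 to 3 decimal places.

4.562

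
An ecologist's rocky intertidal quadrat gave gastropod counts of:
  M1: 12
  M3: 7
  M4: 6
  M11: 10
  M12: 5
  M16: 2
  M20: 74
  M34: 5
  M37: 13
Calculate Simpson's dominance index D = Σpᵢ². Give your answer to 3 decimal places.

0.336

Total N = 12+7+6+10+5+2+74+5+13 = 134, so the proportions are 0.08955, 0.05224, 0.04478, 0.07463, 0.03731, 0.01493, 0.55224, 0.03731, 0.09701 (working shown to 5 dp, full precision carried).
D = 0.08955² + 0.05224² + 0.04478² + 0.07463² + 0.03731² + 0.01493² + 0.55224² + 0.03731² + 0.09701² = 0.00802 + 0.00273 + 0.00200 + 0.00557 + 0.00139 + 0.00022 + 0.30497 + 0.00139 + 0.00941 = 0.33571.
To 3 decimal places, D = 0.336.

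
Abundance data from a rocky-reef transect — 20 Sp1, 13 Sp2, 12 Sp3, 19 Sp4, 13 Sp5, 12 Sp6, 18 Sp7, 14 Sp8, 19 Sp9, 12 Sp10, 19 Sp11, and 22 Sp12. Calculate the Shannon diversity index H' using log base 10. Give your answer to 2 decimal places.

Total N = 20+13+12+19+13+12+18+14+19+12+19+22 = 193, so the proportions are 0.1036, 0.0674, 0.0622, 0.0984, 0.0674, 0.0622, 0.0933, 0.0725, 0.0984, 0.0622, 0.0984, 0.114 (working shown to 4 dp, full precision carried).
Each pᵢ log₁₀ pᵢ term: 0.1036×(-0.9845)=-0.1020, 0.0674×(-1.1716)=-0.0789, 0.0622×(-1.2064)=-0.0750, 0.0984×(-1.0068)=-0.0991, 0.0674×(-1.1716)=-0.0789, 0.0622×(-1.2064)=-0.0750, 0.0933×(-1.0303)=-0.0961, 0.0725×(-1.1394)=-0.0827, 0.0984×(-1.0068)=-0.0991, 0.0622×(-1.2064)=-0.0750, 0.0984×(-1.0068)=-0.0991, 0.114×(-0.9431)=-0.1075.
Sum = -1.0685, so H' = 1.07.

1.07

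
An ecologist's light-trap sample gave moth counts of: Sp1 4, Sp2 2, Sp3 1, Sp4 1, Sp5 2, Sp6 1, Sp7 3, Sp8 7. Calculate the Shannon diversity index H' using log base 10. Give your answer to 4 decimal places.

Total N = 4+2+1+1+2+1+3+7 = 21, so the proportions are 0.190476, 0.095238, 0.047619, 0.047619, 0.095238, 0.047619, 0.142857, 0.333333 (working shown to 6 dp, full precision carried).
Each pᵢ log₁₀ pᵢ term: 0.190476×(-0.720159)=-0.137173, 0.095238×(-1.021189)=-0.097256, 0.047619×(-1.322219)=-0.062963, 0.047619×(-1.322219)=-0.062963, 0.095238×(-1.021189)=-0.097256, 0.047619×(-1.322219)=-0.062963, 0.142857×(-0.845098)=-0.120728, 0.333333×(-0.477121)=-0.159040.
Sum = -0.800343, so H' = 0.8003.

0.8003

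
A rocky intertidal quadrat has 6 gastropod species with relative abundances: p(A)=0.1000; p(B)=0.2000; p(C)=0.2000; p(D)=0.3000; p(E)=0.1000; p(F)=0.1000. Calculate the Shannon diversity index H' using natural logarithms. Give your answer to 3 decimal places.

1.696

Each pᵢ ln pᵢ term (working shown to 5 dp, full precision carried): 0.1×(-2.30259)=-0.23026, 0.2×(-1.60944)=-0.32189, 0.2×(-1.60944)=-0.32189, 0.3×(-1.20397)=-0.36119, 0.1×(-2.30259)=-0.23026, 0.1×(-2.30259)=-0.23026.
Sum = -1.69574, so H' = 1.696.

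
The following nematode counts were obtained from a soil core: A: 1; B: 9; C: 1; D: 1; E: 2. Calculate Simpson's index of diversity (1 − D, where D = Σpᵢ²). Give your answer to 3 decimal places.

Total N = 1+9+1+1+2 = 14, so the proportions are 0.07143, 0.64286, 0.07143, 0.07143, 0.14286 (working shown to 5 dp, full precision carried).
D = 0.07143² + 0.64286² + 0.07143² + 0.07143² + 0.14286² = 0.00510 + 0.41327 + 0.00510 + 0.00510 + 0.02041 = 0.44898.
So 1 − D = 0.55102, i.e. 0.551 to 3 decimal places.

0.551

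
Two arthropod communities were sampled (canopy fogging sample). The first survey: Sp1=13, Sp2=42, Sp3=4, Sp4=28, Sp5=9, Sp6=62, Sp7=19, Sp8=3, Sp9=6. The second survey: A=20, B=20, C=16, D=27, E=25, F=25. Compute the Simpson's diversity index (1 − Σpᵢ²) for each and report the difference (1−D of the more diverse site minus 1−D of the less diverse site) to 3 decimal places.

The first survey: N=186, proportions 0.06989, 0.22581, 0.02151, 0.15054, 0.04839, 0.33333, 0.10215, 0.01613, 0.03226, giving 1−D = 0.79581 (working shown to 5 dp, full precision carried).
The second survey: N=133, proportions 0.15038, 0.15038, 0.1203, 0.20301, 0.18797, 0.18797, giving 1−D = 0.82842.
Difference = |0.79581 − 0.82842| = 0.03261, i.e. 0.033 to 3 decimal places.

0.033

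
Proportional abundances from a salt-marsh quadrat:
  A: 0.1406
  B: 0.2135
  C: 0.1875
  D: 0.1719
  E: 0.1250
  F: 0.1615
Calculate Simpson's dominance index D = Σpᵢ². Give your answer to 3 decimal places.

0.172

D = 0.1406² + 0.2135² + 0.1875² + 0.1719² + 0.125² + 0.1615² = 0.01977 + 0.04558 + 0.03516 + 0.02955 + 0.01562 + 0.02608 = 0.17176 (working shown to 5 dp, full precision carried).
To 3 decimal places, D = 0.172.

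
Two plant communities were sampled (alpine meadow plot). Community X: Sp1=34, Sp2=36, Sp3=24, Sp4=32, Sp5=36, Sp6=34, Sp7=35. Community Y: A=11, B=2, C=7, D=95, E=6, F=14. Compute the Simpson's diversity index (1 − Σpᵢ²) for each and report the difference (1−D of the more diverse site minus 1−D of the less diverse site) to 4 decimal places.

0.3726

Community X: N=231, proportions 0.147186, 0.155844, 0.103896, 0.138528, 0.155844, 0.147186, 0.151515, giving 1−D = 0.855156 (working shown to 6 dp, full precision carried).
Community Y: N=135, proportions 0.081481, 0.014815, 0.051852, 0.703704, 0.044444, 0.103704, giving 1−D = 0.482524.
Difference = |0.855156 − 0.482524| = 0.372632, i.e. 0.3726 to 4 decimal places.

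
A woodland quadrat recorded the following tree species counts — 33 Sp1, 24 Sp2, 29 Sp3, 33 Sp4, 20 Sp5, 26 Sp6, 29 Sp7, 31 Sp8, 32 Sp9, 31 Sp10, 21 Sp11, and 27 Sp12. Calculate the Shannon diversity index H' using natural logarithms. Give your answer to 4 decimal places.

Total N = 33+24+29+33+20+26+29+31+32+31+21+27 = 336, so the proportions are 0.098214, 0.071429, 0.08631, 0.098214, 0.059524, 0.077381, 0.08631, 0.092262, 0.095238, 0.092262, 0.0625, 0.080357 (working shown to 6 dp, full precision carried).
Each pᵢ ln pᵢ term: 0.098214×(-2.320604)=-0.227916, 0.071429×(-2.639057)=-0.188504, 0.08631×(-2.449815)=-0.211442, 0.098214×(-2.320604)=-0.227916, 0.059524×(-2.821379)=-0.167939, 0.077381×(-2.559015)=-0.198019, 0.08631×(-2.449815)=-0.211442, 0.092262×(-2.383124)=-0.219872, 0.095238×(-2.351375)=-0.223941, 0.092262×(-2.383124)=-0.219872, 0.0625×(-2.772589)=-0.173287, 0.080357×(-2.521274)=-0.202602.
Sum = -2.472753, so H' = 2.4728.

2.4728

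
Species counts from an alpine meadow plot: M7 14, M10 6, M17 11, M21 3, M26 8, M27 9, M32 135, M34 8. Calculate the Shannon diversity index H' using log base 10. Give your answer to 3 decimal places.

Total N = 14+6+11+3+8+9+135+8 = 194, so the proportions are 0.07216, 0.03093, 0.0567, 0.01546, 0.04124, 0.04639, 0.69588, 0.04124 (working shown to 5 dp, full precision carried).
Each pᵢ log₁₀ pᵢ term: 0.07216×(-1.14167)=-0.08239, 0.03093×(-1.50965)=-0.04669, 0.0567×(-1.24641)=-0.07067, 0.01546×(-1.81068)=-0.02800, 0.04124×(-1.38471)=-0.05710, 0.04639×(-1.33356)=-0.06187, 0.69588×(-0.15747)=-0.10958, 0.04124×(-1.38471)=-0.05710.
Sum = -0.51340, so H' = 0.513.

0.513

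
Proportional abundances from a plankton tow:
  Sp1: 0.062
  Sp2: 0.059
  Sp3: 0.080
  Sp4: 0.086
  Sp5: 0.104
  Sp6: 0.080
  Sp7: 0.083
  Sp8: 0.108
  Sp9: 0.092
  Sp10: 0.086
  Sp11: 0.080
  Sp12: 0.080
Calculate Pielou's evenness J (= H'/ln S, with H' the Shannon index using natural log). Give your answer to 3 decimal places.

H' = −Σ pᵢ ln pᵢ = −((-0.17240) + (-0.16698) + (-0.20206) + (-0.21099) + (-0.23539) + (-0.20206) + (-0.20658) + (-0.24037) + (-0.21951) + (-0.21099) + (-0.20206) + (-0.20206)) = 2.47145 (working shown to 5 dp, full precision carried).
With S = 12 species, ln S = 2.48491, so J = 2.47145/2.48491 = 0.99458, i.e. 0.995 to 3 decimal places.

0.995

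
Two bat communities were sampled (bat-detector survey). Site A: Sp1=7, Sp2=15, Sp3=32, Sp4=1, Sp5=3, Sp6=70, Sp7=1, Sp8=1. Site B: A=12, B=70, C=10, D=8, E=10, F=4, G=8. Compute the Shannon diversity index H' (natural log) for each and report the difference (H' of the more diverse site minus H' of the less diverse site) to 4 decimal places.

0.1421

Site A: N=130, proportions 0.053846, 0.115385, 0.246154, 0.007692, 0.023077, 0.538462, 0.007692, 0.007692, giving H' = 1.284179 (working shown to 6 dp, full precision carried).
Site B: N=122, proportions 0.098361, 0.57377, 0.081967, 0.065574, 0.081967, 0.032787, 0.065574, giving H' = 1.426304.
Difference = |1.284179 − 1.426304| = 0.142125, i.e. 0.1421 to 4 decimal places.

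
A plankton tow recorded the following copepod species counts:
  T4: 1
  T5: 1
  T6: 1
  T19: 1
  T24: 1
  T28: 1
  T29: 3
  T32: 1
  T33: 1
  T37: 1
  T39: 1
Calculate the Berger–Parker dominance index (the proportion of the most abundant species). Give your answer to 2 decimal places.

Total N = 1+1+1+1+1+1+3+1+1+1+1 = 13, so the proportions are 0.0769, 0.0769, 0.0769, 0.0769, 0.0769, 0.0769, 0.2308, 0.0769, 0.0769, 0.0769, 0.0769 (working shown to 4 dp, full precision carried).
The largest proportion is 0.2308, i.e. d = 0.23 to 2 decimal places.

0.23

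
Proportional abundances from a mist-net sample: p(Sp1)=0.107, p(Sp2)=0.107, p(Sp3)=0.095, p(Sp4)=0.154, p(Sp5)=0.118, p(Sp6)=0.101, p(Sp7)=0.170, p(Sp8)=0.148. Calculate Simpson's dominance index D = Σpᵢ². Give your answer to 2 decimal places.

0.13

D = 0.107² + 0.107² + 0.095² + 0.154² + 0.118² + 0.101² + 0.17² + 0.148² = 0.0114 + 0.0114 + 0.0090 + 0.0237 + 0.0139 + 0.0102 + 0.0289 + 0.0219 = 0.1306 (working shown to 4 dp, full precision carried).
To 2 decimal places, D = 0.13.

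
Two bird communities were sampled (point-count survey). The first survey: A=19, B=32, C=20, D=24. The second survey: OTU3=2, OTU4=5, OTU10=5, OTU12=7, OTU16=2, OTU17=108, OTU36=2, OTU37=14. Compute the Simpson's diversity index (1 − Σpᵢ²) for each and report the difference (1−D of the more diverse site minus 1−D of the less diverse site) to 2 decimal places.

0.31

The first survey: N=95, proportions 0.2, 0.3368, 0.2105, 0.2526, giving 1−D = 0.7384 (working shown to 4 dp, full precision carried).
The second survey: N=145, proportions 0.0138, 0.0345, 0.0345, 0.0483, 0.0138, 0.7448, 0.0138, 0.0966, giving 1−D = 0.4306.
Difference = |0.7384 − 0.4306| = 0.3078, i.e. 0.31 to 2 decimal places.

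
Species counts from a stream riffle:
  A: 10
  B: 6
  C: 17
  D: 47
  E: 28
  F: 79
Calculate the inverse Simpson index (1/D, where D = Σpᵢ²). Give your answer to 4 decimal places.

3.6204

Total N = 10+6+17+47+28+79 = 187, so the proportions are 0.05347594, 0.03208556, 0.09090909, 0.2513369, 0.14973262, 0.42245989 (working shown to 8 dp, full precision carried).
D = 0.05347594² + 0.03208556² + 0.09090909² + 0.2513369² + 0.14973262² + 0.42245989² = 0.00285968 + 0.00102948 + 0.00826446 + 0.06317024 + 0.02241986 + 0.17847236 = 0.27621608.
So 1/D = 3.620354, i.e. 3.6204 to 4 decimal places.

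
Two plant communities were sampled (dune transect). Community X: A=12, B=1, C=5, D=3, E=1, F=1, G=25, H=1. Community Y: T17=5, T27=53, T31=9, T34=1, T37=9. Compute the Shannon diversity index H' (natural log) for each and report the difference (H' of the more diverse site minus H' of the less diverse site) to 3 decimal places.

Community X: N=49, proportions 0.2449, 0.02041, 0.10204, 0.06122, 0.02041, 0.02041, 0.5102, 0.02041, giving H' = 1.40950 (working shown to 5 dp, full precision carried).
Community Y: N=77, proportions 0.06494, 0.68831, 0.11688, 0.01299, 0.11688, giving H' = 0.99286.
Difference = |1.40950 − 0.99286| = 0.41664, i.e. 0.417 to 3 decimal places.

0.417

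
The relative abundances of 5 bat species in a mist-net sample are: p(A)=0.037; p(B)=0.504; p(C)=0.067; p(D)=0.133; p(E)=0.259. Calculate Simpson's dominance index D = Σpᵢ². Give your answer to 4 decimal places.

D = 0.037² + 0.504² + 0.067² + 0.133² + 0.259² = 0.001369 + 0.254016 + 0.004489 + 0.017689 + 0.067081 = 0.344644 (working shown to 6 dp, full precision carried).
To 4 decimal places, D = 0.3446.

0.3446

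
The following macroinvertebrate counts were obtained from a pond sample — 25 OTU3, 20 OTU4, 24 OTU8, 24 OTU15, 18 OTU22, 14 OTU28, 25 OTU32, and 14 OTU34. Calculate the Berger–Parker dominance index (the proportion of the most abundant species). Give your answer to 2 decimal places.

0.15

Total N = 25+20+24+24+18+14+25+14 = 164, so the proportions are 0.1524, 0.122, 0.1463, 0.1463, 0.1098, 0.0854, 0.1524, 0.0854 (working shown to 4 dp, full precision carried).
The largest proportion is 0.1524, i.e. d = 0.15 to 2 decimal places.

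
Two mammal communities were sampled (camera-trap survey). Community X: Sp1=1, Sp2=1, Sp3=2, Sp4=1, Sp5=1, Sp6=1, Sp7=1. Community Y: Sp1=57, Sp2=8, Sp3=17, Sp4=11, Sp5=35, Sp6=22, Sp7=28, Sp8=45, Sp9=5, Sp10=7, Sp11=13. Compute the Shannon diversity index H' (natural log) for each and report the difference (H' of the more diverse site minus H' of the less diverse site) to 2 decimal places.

Community X: N=8, proportions 0.125, 0.125, 0.25, 0.125, 0.125, 0.125, 0.125, giving H' = 1.9062 (working shown to 4 dp, full precision carried).
Community Y: N=248, proportions 0.2298, 0.0323, 0.0685, 0.0444, 0.1411, 0.0887, 0.1129, 0.1815, 0.0202, 0.0282, 0.0524, giving H' = 2.1518.
Difference = |1.9062 − 2.1518| = 0.2456, i.e. 0.25 to 2 decimal places.

0.25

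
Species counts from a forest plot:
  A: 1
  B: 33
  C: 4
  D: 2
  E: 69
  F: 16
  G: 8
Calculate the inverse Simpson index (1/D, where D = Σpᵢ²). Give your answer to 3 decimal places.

2.857

Total N = 1+33+4+2+69+16+8 = 133, so the proportions are 0.007519, 0.24812, 0.030075, 0.015038, 0.518797, 0.120301, 0.06015 (working shown to 6 dp, full precision carried).
D = 0.007519² + 0.24812² + 0.030075² + 0.015038² + 0.518797² + 0.120301² + 0.06015² = 0.000057 + 0.061564 + 0.000905 + 0.000226 + 0.269150 + 0.014472 + 0.003618 = 0.349992.
So 1/D = 2.85721, i.e. 2.857 to 3 decimal places.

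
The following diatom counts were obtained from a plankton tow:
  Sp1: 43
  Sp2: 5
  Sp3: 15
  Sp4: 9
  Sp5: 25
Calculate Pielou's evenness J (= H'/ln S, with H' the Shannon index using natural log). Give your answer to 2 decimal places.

0.85

Total N = 43+5+15+9+25 = 97, so the proportions are 0.4433, 0.0515, 0.1546, 0.0928, 0.2577 (working shown to 4 dp, full precision carried).
H' = −Σ pᵢ ln pᵢ = −((-0.3606) + (-0.1528) + (-0.2887) + (-0.2206) + (-0.3494)) = 1.3722.
With S = 5 species, ln S = 1.6094, so J = 1.3722/1.6094 = 0.8526, i.e. 0.85 to 2 decimal places.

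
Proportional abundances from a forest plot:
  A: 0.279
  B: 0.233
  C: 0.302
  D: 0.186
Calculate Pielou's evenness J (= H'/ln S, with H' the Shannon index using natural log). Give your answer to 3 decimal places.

H' = −Σ pᵢ ln pᵢ = −((-0.35616) + (-0.33942) + (-0.36159) + (-0.31285)) = 1.37002 (working shown to 5 dp, full precision carried).
With S = 4 species, ln S = 1.38629, so J = 1.37002/1.38629 = 0.98826, i.e. 0.988 to 3 decimal places.

0.988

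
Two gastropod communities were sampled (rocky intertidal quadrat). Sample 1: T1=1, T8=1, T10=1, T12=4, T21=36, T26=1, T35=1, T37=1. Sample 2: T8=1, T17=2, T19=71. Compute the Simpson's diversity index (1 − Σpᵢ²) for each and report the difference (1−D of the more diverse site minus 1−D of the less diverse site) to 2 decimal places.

0.30

Sample 1: N=46, proportions 0.0217, 0.0217, 0.0217, 0.087, 0.7826, 0.0217, 0.0217, 0.0217, giving 1−D = 0.3771 (working shown to 4 dp, full precision carried).
Sample 2: N=74, proportions 0.0135, 0.027, 0.9595, giving 1−D = 0.0785.
Difference = |0.3771 − 0.0785| = 0.2986, i.e. 0.30 to 2 decimal places.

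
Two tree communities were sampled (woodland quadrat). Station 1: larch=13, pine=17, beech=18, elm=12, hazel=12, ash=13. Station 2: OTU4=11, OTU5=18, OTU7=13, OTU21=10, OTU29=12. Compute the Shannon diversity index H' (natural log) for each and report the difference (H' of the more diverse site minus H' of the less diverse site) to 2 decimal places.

Station 1: N=85, proportions 0.1529, 0.2, 0.2118, 0.1412, 0.1412, 0.1529, giving H' = 1.7777 (working shown to 4 dp, full precision carried).
Station 2: N=64, proportions 0.1719, 0.2812, 0.2031, 0.1562, 0.1875, giving H' = 1.5871.
Difference = |1.7777 − 1.5871| = 0.1906, i.e. 0.19 to 2 decimal places.

0.19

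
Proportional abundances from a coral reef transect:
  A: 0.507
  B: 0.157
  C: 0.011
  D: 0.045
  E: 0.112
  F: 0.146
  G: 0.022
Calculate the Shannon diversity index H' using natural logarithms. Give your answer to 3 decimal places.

1.434

Each pᵢ ln pᵢ term (working shown to 5 dp, full precision carried): 0.507×(-0.67924)=-0.34438, 0.157×(-1.85151)=-0.29069, 0.011×(-4.50986)=-0.04961, 0.045×(-3.10109)=-0.13955, 0.112×(-2.18926)=-0.24520, 0.146×(-1.92415)=-0.28093, 0.022×(-3.81671)=-0.08397.
Sum = -1.43431, so H' = 1.434.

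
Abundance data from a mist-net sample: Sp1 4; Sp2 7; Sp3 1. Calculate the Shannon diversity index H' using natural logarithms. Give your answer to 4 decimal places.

Total N = 4+7+1 = 12, so the proportions are 0.333333, 0.583333, 0.083333 (working shown to 6 dp, full precision carried).
Each pᵢ ln pᵢ term: 0.333333×(-1.098612)=-0.366204, 0.583333×(-0.538997)=-0.314415, 0.083333×(-2.484907)=-0.207076.
Sum = -0.887694, so H' = 0.8877.

0.8877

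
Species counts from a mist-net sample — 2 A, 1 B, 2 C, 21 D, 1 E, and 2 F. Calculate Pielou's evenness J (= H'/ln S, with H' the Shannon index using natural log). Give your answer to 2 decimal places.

0.57

Total N = 2+1+2+21+1+2 = 29, so the proportions are 0.069, 0.0345, 0.069, 0.7241, 0.0345, 0.069 (working shown to 4 dp, full precision carried).
H' = −Σ pᵢ ln pᵢ = −((-0.1844) + (-0.1161) + (-0.1844) + (-0.2337) + (-0.1161) + (-0.1844)) = 1.0192.
With S = 6 species, ln S = 1.7918, so J = 1.0192/1.7918 = 0.5688, i.e. 0.57 to 2 decimal places.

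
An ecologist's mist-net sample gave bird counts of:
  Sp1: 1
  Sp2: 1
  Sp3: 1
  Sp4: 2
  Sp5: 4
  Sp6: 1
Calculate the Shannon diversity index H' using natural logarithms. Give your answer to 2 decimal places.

1.61

Total N = 1+1+1+2+4+1 = 10, so the proportions are 0.1, 0.1, 0.1, 0.2, 0.4, 0.1 (working shown to 4 dp, full precision carried).
Each pᵢ ln pᵢ term: 0.1×(-2.3026)=-0.2303, 0.1×(-2.3026)=-0.2303, 0.1×(-2.3026)=-0.2303, 0.2×(-1.6094)=-0.3219, 0.4×(-0.9163)=-0.3665, 0.1×(-2.3026)=-0.2303.
Sum = -1.6094, so H' = 1.61.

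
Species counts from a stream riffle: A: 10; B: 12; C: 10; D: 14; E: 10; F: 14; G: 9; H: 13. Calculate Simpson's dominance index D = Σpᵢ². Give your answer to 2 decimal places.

Total N = 10+12+10+14+10+14+9+13 = 92, so the proportions are 0.1087, 0.1304, 0.1087, 0.1522, 0.1087, 0.1522, 0.0978, 0.1413 (working shown to 4 dp, full precision carried).
D = 0.1087² + 0.1304² + 0.1087² + 0.1522² + 0.1087² + 0.1522² + 0.0978² + 0.1413² = 0.0118 + 0.0170 + 0.0118 + 0.0232 + 0.0118 + 0.0232 + 0.0096 + 0.0200 = 0.1283.
To 2 decimal places, D = 0.13.

0.13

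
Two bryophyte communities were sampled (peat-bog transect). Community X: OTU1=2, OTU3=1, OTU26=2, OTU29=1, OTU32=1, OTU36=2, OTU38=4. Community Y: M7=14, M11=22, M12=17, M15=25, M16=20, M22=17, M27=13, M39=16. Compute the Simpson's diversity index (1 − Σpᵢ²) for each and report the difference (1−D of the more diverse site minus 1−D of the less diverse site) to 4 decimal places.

0.0528

Community X: N=13, proportions 0.153846, 0.076923, 0.153846, 0.076923, 0.076923, 0.153846, 0.307692, giving 1−D = 0.816568 (working shown to 6 dp, full precision carried).
Community Y: N=144, proportions 0.097222, 0.152778, 0.118056, 0.173611, 0.138889, 0.118056, 0.090278, 0.111111, giving 1−D = 0.869406.
Difference = |0.816568 − 0.869406| = 0.052838, i.e. 0.0528 to 4 decimal places.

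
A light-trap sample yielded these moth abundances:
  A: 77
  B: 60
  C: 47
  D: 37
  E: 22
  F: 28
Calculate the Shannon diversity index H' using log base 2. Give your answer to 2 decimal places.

Total N = 77+60+47+37+22+28 = 271, so the proportions are 0.2841, 0.2214, 0.1734, 0.1365, 0.0812, 0.1033 (working shown to 4 dp, full precision carried).
Each pᵢ log₂ pᵢ term: 0.2841×(-1.8154)=-0.5158, 0.2214×(-2.1753)=-0.4816, 0.1734×(-2.5276)=-0.4384, 0.1365×(-2.8727)=-0.3922, 0.0812×(-3.6227)=-0.2941, 0.1033×(-3.2748)=-0.3384.
Sum = -2.4604, so H' = 2.46.

2.46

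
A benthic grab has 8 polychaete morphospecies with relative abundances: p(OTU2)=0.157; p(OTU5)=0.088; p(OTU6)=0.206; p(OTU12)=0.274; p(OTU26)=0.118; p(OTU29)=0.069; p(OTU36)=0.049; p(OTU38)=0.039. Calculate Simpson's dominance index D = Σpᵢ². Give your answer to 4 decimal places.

0.1725

D = 0.157² + 0.088² + 0.206² + 0.274² + 0.118² + 0.069² + 0.049² + 0.039² = 0.024649 + 0.007744 + 0.042436 + 0.075076 + 0.013924 + 0.004761 + 0.002401 + 0.001521 = 0.172512 (working shown to 6 dp, full precision carried).
To 4 decimal places, D = 0.1725.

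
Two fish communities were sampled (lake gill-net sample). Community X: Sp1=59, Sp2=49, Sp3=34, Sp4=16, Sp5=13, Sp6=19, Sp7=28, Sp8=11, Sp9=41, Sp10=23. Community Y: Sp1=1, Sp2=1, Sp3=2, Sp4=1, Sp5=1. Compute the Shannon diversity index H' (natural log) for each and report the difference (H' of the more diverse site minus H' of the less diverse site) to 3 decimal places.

0.608

Community X: N=293, proportions 0.201365, 0.167235, 0.116041, 0.054608, 0.044369, 0.064846, 0.095563, 0.037543, 0.139932, 0.078498, giving H' = 2.168665 (working shown to 6 dp, full precision carried).
Community Y: N=6, proportions 0.166667, 0.166667, 0.333333, 0.166667, 0.166667, giving H' = 1.560710.
Difference = |2.168665 − 1.560710| = 0.607955, i.e. 0.608 to 3 decimal places.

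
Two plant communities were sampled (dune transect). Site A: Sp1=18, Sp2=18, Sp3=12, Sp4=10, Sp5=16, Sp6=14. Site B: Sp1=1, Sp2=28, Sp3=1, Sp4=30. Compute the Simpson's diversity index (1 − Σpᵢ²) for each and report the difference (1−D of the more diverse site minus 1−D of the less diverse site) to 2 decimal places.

Site A: N=88, proportions 0.20455, 0.20455, 0.13636, 0.11364, 0.18182, 0.15909, giving 1−D = 0.82645 (working shown to 5 dp, full precision carried).
Site B: N=60, proportions 0.01667, 0.46667, 0.01667, 0.5, giving 1−D = 0.53167.
Difference = |0.82645 − 0.53167| = 0.29478, i.e. 0.29 to 2 decimal places.

0.29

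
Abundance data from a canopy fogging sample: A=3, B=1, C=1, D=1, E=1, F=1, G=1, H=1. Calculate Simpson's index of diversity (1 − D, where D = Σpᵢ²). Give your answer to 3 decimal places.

Total N = 3+1+1+1+1+1+1+1 = 10, so the proportions are 0.3, 0.1, 0.1, 0.1, 0.1, 0.1, 0.1, 0.1 (working shown to 5 dp, full precision carried).
D = 0.3² + 0.1² + 0.1² + 0.1² + 0.1² + 0.1² + 0.1² + 0.1² = 0.09000 + 0.01000 + 0.01000 + 0.01000 + 0.01000 + 0.01000 + 0.01000 + 0.01000 = 0.16000.
So 1 − D = 0.84000, i.e. 0.840 to 3 decimal places.

0.840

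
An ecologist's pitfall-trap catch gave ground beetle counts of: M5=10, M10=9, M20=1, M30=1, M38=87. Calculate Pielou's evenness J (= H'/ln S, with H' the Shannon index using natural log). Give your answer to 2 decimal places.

0.43

Total N = 10+9+1+1+87 = 108, so the proportions are 0.0926, 0.0833, 0.0093, 0.0093, 0.8056 (working shown to 4 dp, full precision carried).
H' = −Σ pᵢ ln pᵢ = −((-0.2203) + (-0.2071) + (-0.0434) + (-0.0434) + (-0.1742)) = 0.6883.
With S = 5 species, ln S = 1.6094, so J = 0.6883/1.6094 = 0.4277, i.e. 0.43 to 2 decimal places.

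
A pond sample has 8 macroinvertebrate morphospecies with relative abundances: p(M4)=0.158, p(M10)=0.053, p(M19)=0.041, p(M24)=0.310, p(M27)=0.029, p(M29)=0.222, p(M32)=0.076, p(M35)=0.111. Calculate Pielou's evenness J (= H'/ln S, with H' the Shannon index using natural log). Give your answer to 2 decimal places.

H' = −Σ pᵢ ln pᵢ = −((-0.2915) + (-0.1557) + (-0.1310) + (-0.3631) + (-0.1027) + (-0.3341) + (-0.1959) + (-0.2440)) = 1.8179 (working shown to 4 dp, full precision carried).
With S = 8 species, ln S = 2.0794, so J = 1.8179/2.0794 = 0.8742, i.e. 0.87 to 2 decimal places.

0.87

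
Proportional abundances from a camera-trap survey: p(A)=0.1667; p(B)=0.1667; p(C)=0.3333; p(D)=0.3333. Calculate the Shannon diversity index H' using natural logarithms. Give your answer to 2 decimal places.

1.33

Each pᵢ ln pᵢ term (working shown to 4 dp, full precision carried): 0.1667×(-1.7916)=-0.2987, 0.1667×(-1.7916)=-0.2987, 0.3333×(-1.0987)=-0.3662, 0.3333×(-1.0987)=-0.3662.
Sum = -1.3297, so H' = 1.33.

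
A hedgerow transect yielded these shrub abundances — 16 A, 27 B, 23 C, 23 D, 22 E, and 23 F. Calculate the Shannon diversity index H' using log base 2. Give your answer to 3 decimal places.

Total N = 16+27+23+23+22+23 = 134, so the proportions are 0.1194, 0.20149, 0.17164, 0.17164, 0.16418, 0.17164 (working shown to 5 dp, full precision carried).
Each pᵢ log₂ pᵢ term: 0.1194×(-3.06609)=-0.36610, 0.20149×(-2.31120)=-0.46569, 0.17164×(-2.54253)=-0.43640, 0.17164×(-2.54253)=-0.43640, 0.16418×(-2.60666)=-0.42796, 0.17164×(-2.54253)=-0.43640.
Sum = -2.56896, so H' = 2.569.

2.569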